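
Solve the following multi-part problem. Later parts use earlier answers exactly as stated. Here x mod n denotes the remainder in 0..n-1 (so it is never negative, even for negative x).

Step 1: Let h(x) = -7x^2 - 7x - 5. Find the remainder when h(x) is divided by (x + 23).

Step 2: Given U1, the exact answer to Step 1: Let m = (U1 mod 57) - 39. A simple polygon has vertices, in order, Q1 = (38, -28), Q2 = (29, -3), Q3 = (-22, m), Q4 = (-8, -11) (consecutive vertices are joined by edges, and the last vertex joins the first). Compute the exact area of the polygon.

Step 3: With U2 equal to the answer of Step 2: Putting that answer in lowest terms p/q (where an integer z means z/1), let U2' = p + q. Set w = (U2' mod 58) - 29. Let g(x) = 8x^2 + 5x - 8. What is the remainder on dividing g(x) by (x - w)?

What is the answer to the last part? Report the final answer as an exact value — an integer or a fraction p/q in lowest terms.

Step 1: remainder = value at the root: -7*(-23)^2 - 7*(-23)^1 - 5 = (-3703) + (161) + (-5) = -3547; answer -3547
Step 2: U1 = -3547; m = 5; cross terms: (38*-3 - 29*-28)=698, (29*5 - -22*-3)=79, (-22*-11 - -8*5)=282, (-8*-28 - 38*-11)=642; twice the area = |1701| = 1701; area = 1701/2; answer 1701/2
Step 3: U2 = 1701/2; threaded value p + q = 1703; w = -8; remainder = value at the root: 8*(-8)^2 + 5*(-8)^1 - 8 = (512) + (-40) + (-8) = 464; answer 464

464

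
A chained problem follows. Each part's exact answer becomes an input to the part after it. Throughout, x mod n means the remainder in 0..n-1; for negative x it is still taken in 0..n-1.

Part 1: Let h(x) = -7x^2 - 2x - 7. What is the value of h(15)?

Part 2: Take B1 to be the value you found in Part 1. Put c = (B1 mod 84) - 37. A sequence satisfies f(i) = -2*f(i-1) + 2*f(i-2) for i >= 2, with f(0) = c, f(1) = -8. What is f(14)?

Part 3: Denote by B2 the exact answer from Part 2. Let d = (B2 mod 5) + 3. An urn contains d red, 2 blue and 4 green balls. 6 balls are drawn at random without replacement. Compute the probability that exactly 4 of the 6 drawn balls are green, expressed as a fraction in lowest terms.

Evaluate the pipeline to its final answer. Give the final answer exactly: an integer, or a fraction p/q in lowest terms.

Part 1: -7*(15)^2 - 2*(15)^1 - 7 = (-1575) + (-30) + (-7) = -1612; answer -1612
Part 2: B1 = -1612; c = 31; f(2) = -2*(-8) + 2*(31) = 78; iterating: f(2)=78, f(3)=-172, f(4)=500, f(5)=-1344, f(6)=3688, f(7)=-10064, f(8)=27504, f(9)=-75136, f(10)=205280, f(11)=-560832, f(12)=1532224, f(13)=-4186112, f(14)=11436672; answer 11436672
Part 3: B2 = 11436672; d = 5; total draws C(11,6) = 462; favorable C(4,4)*C(7,2) = 21; P = 1/22; answer 1/22

1/22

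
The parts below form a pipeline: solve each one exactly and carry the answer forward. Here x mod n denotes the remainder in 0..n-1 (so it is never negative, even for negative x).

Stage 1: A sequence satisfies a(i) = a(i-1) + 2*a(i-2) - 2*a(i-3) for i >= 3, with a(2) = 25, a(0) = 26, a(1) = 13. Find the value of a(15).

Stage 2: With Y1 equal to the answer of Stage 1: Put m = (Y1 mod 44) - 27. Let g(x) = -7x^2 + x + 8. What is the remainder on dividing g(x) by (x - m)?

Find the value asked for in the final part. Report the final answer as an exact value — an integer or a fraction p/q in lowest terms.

-988

Stage 1: a(3) = 1*(25) + 2*(13) - 2*(26) = -1; iterating: a(3)=-1, a(4)=23, a(5)=-29, a(6)=19, a(7)=-85, a(8)=11, a(9)=-197, a(10)=-5, a(11)=-421, a(12)=-37, a(13)=-869, a(14)=-101, a(15)=-1765; answer -1765
Stage 2: Y1 = -1765; m = 12; remainder = value at the root: -7*(12)^2 + 1*(12)^1 + 8 = (-1008) + (12) + (8) = -988; answer -988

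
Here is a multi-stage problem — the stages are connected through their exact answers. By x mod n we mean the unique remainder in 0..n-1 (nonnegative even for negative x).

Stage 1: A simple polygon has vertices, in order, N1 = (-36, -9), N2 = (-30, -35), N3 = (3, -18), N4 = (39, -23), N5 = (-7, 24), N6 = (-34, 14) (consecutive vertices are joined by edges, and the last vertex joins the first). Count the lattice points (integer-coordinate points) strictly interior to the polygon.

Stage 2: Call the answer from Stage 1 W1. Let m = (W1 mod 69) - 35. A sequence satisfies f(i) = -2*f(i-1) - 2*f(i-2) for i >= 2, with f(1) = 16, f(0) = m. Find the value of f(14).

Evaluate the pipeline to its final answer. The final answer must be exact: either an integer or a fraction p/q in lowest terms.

Stage 1: cross terms: (-36*-35 - -30*-9)=990, (-30*-18 - 3*-35)=645, (3*-23 - 39*-18)=633, (39*24 - -7*-23)=775, (-7*14 - -34*24)=718, (-34*-9 - -36*14)=810; twice the area = |4571| = 4571; area = 4571/2; boundary points = 2 + 1 + 1 + 1 + 1 + 1 = 7; strictly interior points = area - boundary/2 + 1 = 2283; answer 2283
Stage 2: W1 = 2283; m = -29; f(2) = -2*(16) - 2*(-29) = 26; iterating: f(2)=26, f(3)=-84, f(4)=116, f(5)=-64, f(6)=-104, f(7)=336, f(8)=-464, f(9)=256, f(10)=416, f(11)=-1344, f(12)=1856, f(13)=-1024, f(14)=-1664; answer -1664

-1664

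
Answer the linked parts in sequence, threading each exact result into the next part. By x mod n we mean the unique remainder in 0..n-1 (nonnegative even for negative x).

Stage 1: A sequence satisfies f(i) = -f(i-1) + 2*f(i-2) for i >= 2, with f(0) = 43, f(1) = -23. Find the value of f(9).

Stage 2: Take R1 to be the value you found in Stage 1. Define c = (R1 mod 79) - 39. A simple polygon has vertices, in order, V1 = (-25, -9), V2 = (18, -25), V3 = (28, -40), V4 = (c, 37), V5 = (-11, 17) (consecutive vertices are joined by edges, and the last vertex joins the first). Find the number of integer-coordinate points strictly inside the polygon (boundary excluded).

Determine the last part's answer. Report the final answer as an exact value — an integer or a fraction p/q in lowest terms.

1790

Stage 1: f(2) = -1*(-23) + 2*(43) = 109; iterating: f(2)=109, f(3)=-155, f(4)=373, f(5)=-683, f(6)=1429, f(7)=-2795, f(8)=5653, f(9)=-11243; answer -11243
Stage 2: R1 = -11243; c = 15; cross terms: (-25*-25 - 18*-9)=787, (18*-40 - 28*-25)=-20, (28*37 - 15*-40)=1636, (15*17 - -11*37)=662, (-11*-9 - -25*17)=524; twice the area = |3589| = 3589; area = 3589/2; boundary points = 1 + 5 + 1 + 2 + 2 = 11; strictly interior points = area - boundary/2 + 1 = 1790; answer 1790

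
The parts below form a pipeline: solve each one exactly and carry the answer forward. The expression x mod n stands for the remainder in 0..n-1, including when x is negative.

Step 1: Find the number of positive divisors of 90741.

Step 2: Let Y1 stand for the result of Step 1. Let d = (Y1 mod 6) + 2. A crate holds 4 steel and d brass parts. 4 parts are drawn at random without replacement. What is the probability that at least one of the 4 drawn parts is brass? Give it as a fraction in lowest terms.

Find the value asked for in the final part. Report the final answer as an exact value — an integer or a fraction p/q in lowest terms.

209/210

Step 1: 90741 = 3 * 7 * 29 * 149; number of divisors = (1+1) * (1+1) * (1+1) * (1+1) = 16; answer 16
Step 2: Y1 = 16; d = 6; total draws C(10,4) = 210; complement C(4,4) = 1; favorable 210 - 1 = 209; P = 209/210; answer 209/210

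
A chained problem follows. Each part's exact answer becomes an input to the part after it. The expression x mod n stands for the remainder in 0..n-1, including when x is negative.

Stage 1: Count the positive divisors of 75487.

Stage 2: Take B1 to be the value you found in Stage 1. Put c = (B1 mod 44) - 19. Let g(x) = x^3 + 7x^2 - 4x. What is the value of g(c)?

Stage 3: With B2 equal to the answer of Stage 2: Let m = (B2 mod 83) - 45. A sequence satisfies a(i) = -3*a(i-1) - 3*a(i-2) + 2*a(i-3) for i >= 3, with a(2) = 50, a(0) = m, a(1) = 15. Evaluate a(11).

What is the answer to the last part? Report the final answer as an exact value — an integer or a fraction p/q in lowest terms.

Stage 1: 75487 = 19 * 29 * 137; number of divisors = (1+1) * (1+1) * (1+1) = 8; answer 8
Stage 2: B1 = 8; c = -11; 1*(-11)^3 + 7*(-11)^2 - 4*(-11)^1 = (-1331) + (847) + (44) = -440; answer -440
Stage 3: B2 = -440; m = 13; a(3) = -3*(50) - 3*(15) + 2*(13) = -169; iterating: a(3)=-169, a(4)=387, a(5)=-554, a(6)=163, a(7)=1947, a(8)=-7438, a(9)=16799, a(10)=-24189, a(11)=7294; answer 7294

7294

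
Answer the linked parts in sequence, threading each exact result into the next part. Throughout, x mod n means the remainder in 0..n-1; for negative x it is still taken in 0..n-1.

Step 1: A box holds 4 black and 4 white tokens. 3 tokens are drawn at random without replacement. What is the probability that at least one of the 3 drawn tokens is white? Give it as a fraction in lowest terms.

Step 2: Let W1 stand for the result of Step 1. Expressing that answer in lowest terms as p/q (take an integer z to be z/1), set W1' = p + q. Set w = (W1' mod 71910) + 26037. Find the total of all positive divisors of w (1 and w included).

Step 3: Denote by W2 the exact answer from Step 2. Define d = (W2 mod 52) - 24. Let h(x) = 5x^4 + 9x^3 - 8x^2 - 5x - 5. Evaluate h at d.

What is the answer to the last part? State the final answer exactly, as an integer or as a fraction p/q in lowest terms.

Step 1: total draws C(8,3) = 56; complement C(4,3) = 4; favorable 56 - 4 = 52; P = 13/14; answer 13/14
Step 2: W1 = 13/14; threaded value p + q = 27; w = 26064; 26064 = 2^4 * 3^2 * 181; sigma = (1 + 2 + 4 + 8 + 16) * (1 + 3 + 9) * (1 + 181) = 31 * 13 * 182 = 73346; answer 73346
Step 3: W2 = 73346; d = 2; 5*(2)^4 + 9*(2)^3 - 8*(2)^2 - 5*(2)^1 - 5 = (80) + (72) + (-32) + (-10) + (-5) = 105; answer 105

105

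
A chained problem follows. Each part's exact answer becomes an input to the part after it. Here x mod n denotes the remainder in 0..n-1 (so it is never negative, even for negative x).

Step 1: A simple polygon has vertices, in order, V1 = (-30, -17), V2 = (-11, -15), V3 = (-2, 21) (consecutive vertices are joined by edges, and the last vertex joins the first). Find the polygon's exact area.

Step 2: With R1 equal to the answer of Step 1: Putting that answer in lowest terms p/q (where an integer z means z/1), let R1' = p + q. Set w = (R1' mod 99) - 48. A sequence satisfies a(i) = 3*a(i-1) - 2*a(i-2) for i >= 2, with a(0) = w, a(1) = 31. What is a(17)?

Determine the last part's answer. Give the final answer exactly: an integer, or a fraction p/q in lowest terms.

5504971

Step 1: cross terms: (-30*-15 - -11*-17)=263, (-11*21 - -2*-15)=-261, (-2*-17 - -30*21)=664; twice the area = |666| = 666; area = 333; answer 333
Step 2: R1 = 333; threaded value p + q = 334; w = -11; a(2) = 3*(31) - 2*(-11) = 115; iterating: a(2)=115, a(3)=283, a(4)=619, a(5)=1291, a(6)=2635, a(7)=5323, a(8)=10699, a(9)=21451, a(10)=42955, a(11)=85963, a(12)=171979, a(13)=344011, a(14)=688075, a(15)=1376203, a(16)=2752459, a(17)=5504971; answer 5504971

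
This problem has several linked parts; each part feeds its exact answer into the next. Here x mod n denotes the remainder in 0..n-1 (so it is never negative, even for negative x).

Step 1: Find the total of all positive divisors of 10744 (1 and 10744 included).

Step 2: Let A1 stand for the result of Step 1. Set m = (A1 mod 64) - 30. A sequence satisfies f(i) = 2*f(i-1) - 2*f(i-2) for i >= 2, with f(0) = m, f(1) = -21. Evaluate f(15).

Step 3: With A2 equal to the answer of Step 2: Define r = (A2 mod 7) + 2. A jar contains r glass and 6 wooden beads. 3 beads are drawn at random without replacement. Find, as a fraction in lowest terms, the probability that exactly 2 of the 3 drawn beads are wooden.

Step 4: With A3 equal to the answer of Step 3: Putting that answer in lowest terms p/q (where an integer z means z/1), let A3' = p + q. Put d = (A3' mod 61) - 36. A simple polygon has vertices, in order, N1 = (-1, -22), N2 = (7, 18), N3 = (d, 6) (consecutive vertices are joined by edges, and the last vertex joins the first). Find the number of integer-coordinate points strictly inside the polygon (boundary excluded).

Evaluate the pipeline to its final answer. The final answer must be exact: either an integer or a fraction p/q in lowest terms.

Step 1: 10744 = 2^3 * 17 * 79; sigma = (1 + 2 + 4 + 8) * (1 + 17) * (1 + 79) = 15 * 18 * 80 = 21600; answer 21600
Step 2: A1 = 21600; m = 2; f(2) = 2*(-21) - 2*(2) = -46; iterating: f(2)=-46, f(3)=-50, f(4)=-8, f(5)=84, f(6)=184, f(7)=200, f(8)=32, f(9)=-336, f(10)=-736, f(11)=-800, f(12)=-128, f(13)=1344, f(14)=2944, f(15)=3200; answer 3200
Step 3: A2 = 3200; r = 3; total draws C(9,3) = 84; favorable C(6,2)*C(3,1) = 45; P = 15/28; answer 15/28
Step 4: A3 = 15/28; threaded value p + q = 43; d = 7; cross terms: (-1*18 - 7*-22)=136, (7*6 - 7*18)=-84, (7*-22 - -1*6)=-148; twice the area = |-96| = 96; area = 48; boundary points = 8 + 12 + 4 = 24; strictly interior points = area - boundary/2 + 1 = 37; answer 37

37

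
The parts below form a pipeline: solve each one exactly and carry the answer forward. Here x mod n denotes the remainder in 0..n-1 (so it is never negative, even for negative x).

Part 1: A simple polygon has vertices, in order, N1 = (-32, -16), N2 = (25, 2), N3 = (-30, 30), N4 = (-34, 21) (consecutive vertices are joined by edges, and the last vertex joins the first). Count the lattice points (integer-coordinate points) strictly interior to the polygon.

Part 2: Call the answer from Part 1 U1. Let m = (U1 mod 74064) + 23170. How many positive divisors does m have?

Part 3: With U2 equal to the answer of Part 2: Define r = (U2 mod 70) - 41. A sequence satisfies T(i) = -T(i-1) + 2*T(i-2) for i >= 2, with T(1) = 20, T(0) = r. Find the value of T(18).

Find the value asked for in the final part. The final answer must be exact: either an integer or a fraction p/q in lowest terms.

Part 1: cross terms: (-32*2 - 25*-16)=336, (25*30 - -30*2)=810, (-30*21 - -34*30)=390, (-34*-16 - -32*21)=1216; twice the area = |2752| = 2752; area = 1376; boundary points = 3 + 1 + 1 + 1 = 6; strictly interior points = area - boundary/2 + 1 = 1374; answer 1374
Part 2: U1 = 1374; m = 24544; 24544 = 2^5 * 13 * 59; number of divisors = (5+1) * (1+1) * (1+1) = 24; answer 24
Part 3: U2 = 24; r = -17; T(2) = -1*(20) + 2*(-17) = -54; iterating: T(2)=-54, T(3)=94, T(4)=-202, T(5)=390, T(6)=-794, T(7)=1574, T(8)=-3162, T(9)=6310, T(10)=-12634, T(11)=25254, T(12)=-50522, T(13)=101030, T(14)=-202074, T(15)=404134, T(16)=-808282, T(17)=1616550, T(18)=-3233114; answer -3233114

-3233114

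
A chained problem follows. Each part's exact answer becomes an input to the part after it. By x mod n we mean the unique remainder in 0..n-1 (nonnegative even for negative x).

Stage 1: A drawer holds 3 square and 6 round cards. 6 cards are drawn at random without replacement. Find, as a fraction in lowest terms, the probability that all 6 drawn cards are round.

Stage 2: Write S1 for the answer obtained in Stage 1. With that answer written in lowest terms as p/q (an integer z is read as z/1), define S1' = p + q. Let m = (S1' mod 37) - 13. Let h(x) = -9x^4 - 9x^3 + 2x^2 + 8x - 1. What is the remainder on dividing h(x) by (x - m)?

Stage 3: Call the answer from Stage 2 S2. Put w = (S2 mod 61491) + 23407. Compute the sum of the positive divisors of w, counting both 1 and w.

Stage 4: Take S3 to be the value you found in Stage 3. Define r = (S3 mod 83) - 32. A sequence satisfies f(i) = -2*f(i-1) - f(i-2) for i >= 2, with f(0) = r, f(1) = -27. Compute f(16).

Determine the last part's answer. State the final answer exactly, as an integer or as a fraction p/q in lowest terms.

Stage 1: total draws C(9,6) = 84; favorable C(6,6) = 1; P = 1/84; answer 1/84
Stage 2: S1 = 1/84; threaded value p + q = 85; m = -2; remainder = value at the root: -9*(-2)^4 - 9*(-2)^3 + 2*(-2)^2 + 8*(-2)^1 - 1 = (-144) + (72) + (8) + (-16) + (-1) = -81; answer -81
Stage 3: S2 = -81; w = 84817; 84817 = 89 * 953; sigma = (1 + 89) * (1 + 953) = 90 * 954 = 85860; answer 85860
Stage 4: S3 = 85860; r = 6; f(2) = -2*(-27) - 1*(6) = 48; iterating: f(2)=48, f(3)=-69, f(4)=90, f(5)=-111, f(6)=132, f(7)=-153, f(8)=174, f(9)=-195, f(10)=216, f(11)=-237, f(12)=258, f(13)=-279, f(14)=300, f(15)=-321, f(16)=342; answer 342

342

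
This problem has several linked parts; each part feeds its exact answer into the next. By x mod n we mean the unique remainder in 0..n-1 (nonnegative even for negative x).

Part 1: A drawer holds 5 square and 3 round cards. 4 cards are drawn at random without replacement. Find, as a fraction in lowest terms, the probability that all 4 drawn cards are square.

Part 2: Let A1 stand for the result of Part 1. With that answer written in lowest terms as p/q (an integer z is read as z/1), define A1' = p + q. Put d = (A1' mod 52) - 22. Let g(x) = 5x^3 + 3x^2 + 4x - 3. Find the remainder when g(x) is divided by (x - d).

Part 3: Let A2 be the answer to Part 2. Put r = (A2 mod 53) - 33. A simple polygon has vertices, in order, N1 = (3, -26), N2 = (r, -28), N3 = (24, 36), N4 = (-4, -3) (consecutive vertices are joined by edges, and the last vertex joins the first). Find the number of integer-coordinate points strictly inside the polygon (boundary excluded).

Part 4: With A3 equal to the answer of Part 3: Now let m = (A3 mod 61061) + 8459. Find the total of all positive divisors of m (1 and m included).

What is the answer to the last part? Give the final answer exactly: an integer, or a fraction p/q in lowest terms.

12096

Part 1: total draws C(8,4) = 70; favorable C(5,4) = 5; P = 1/14; answer 1/14
Part 2: A1 = 1/14; threaded value p + q = 15; d = -7; remainder = value at the root: 5*(-7)^3 + 3*(-7)^2 + 4*(-7)^1 - 3 = (-1715) + (147) + (-28) + (-3) = -1599; answer -1599
Part 3: A2 = -1599; r = 11; cross terms: (3*-28 - 11*-26)=202, (11*36 - 24*-28)=1068, (24*-3 - -4*36)=72, (-4*-26 - 3*-3)=113; twice the area = |1455| = 1455; area = 1455/2; boundary points = 2 + 1 + 1 + 1 = 5; strictly interior points = area - boundary/2 + 1 = 726; answer 726
Part 4: A3 = 726; m = 9185; 9185 = 5 * 11 * 167; sigma = (1 + 5) * (1 + 11) * (1 + 167) = 6 * 12 * 168 = 12096; answer 12096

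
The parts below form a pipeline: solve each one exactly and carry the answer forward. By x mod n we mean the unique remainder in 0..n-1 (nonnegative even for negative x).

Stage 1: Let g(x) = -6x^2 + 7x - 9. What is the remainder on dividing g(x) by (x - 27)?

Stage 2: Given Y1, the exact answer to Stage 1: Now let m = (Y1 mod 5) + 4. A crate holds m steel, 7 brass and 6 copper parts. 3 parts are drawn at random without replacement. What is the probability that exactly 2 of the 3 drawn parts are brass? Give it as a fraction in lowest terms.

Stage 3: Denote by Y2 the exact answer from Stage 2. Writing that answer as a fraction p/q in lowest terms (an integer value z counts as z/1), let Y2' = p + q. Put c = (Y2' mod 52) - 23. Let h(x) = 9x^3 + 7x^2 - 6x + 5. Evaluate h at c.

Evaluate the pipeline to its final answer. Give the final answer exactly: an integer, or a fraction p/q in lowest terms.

25989

Stage 1: remainder = value at the root: -6*(27)^2 + 7*(27)^1 - 9 = (-4374) + (189) + (-9) = -4194; answer -4194
Stage 2: Y1 = -4194; m = 5; total draws C(18,3) = 816; favorable C(7,2)*C(11,1) = 231; P = 77/272; answer 77/272
Stage 3: Y2 = 77/272; threaded value p + q = 349; c = 14; 9*(14)^3 + 7*(14)^2 - 6*(14)^1 + 5 = (24696) + (1372) + (-84) + (5) = 25989; answer 25989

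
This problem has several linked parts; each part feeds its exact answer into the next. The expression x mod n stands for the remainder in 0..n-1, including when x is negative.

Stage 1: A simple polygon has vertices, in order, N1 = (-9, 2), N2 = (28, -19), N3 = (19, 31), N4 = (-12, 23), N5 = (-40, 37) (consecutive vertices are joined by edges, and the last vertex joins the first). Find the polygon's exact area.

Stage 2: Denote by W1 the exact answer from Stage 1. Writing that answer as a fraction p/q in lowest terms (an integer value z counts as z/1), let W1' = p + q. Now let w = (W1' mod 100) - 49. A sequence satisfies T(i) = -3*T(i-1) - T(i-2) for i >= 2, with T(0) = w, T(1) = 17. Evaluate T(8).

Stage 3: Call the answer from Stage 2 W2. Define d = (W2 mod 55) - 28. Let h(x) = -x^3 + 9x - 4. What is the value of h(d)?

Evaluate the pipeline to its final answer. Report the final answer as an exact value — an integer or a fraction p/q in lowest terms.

-10454

Stage 1: cross terms: (-9*-19 - 28*2)=115, (28*31 - 19*-19)=1229, (19*23 - -12*31)=809, (-12*37 - -40*23)=476, (-40*2 - -9*37)=253; twice the area = |2882| = 2882; area = 1441; answer 1441
Stage 2: W1 = 1441; threaded value p + q = 1442; w = -7; T(2) = -3*(17) - 1*(-7) = -44; iterating: T(2)=-44, T(3)=115, T(4)=-301, T(5)=788, T(6)=-2063, T(7)=5401, T(8)=-14140; answer -14140
Stage 3: W2 = -14140; d = 22; -1*(22)^3 + 9*(22)^1 - 4 = (-10648) + (198) + (-4) = -10454; answer -10454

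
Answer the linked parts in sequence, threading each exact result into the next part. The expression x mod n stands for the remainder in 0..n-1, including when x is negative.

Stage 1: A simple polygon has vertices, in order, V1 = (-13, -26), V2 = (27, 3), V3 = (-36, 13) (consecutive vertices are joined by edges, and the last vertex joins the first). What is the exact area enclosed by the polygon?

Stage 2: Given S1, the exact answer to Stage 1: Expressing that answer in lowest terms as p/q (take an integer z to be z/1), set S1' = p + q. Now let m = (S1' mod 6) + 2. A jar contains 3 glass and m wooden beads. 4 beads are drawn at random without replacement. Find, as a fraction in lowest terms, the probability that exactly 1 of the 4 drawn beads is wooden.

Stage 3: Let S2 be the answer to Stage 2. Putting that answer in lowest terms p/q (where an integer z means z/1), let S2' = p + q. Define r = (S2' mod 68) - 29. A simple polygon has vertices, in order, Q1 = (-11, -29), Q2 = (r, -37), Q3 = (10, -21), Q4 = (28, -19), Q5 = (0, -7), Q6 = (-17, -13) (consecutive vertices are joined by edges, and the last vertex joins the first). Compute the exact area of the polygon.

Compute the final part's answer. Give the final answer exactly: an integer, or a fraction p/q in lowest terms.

549

Stage 1: cross terms: (-13*3 - 27*-26)=663, (27*13 - -36*3)=459, (-36*-26 - -13*13)=1105; twice the area = |2227| = 2227; area = 2227/2; answer 2227/2
Stage 2: S1 = 2227/2; threaded value p + q = 2229; m = 5; total draws C(8,4) = 70; favorable C(5,1)*C(3,3) = 5; P = 1/14; answer 1/14
Stage 3: S2 = 1/14; threaded value p + q = 15; r = -14; cross terms: (-11*-37 - -14*-29)=1, (-14*-21 - 10*-37)=664, (10*-19 - 28*-21)=398, (28*-7 - 0*-19)=-196, (0*-13 - -17*-7)=-119, (-17*-29 - -11*-13)=350; twice the area = |1098| = 1098; area = 549; answer 549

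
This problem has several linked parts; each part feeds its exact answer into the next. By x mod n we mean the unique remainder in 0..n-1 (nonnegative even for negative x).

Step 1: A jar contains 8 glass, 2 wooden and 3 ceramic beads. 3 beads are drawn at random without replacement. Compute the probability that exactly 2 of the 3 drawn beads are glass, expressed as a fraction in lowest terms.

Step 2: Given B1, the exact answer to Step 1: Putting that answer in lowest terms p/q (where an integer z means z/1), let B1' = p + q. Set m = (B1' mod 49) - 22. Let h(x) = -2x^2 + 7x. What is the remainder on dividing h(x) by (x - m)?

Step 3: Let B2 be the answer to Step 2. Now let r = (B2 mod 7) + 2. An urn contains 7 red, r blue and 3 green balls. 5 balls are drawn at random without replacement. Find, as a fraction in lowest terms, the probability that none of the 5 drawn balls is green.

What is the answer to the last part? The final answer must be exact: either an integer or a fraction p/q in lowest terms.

143/408

Step 1: total draws C(13,3) = 286; favorable C(8,2)*C(5,1) = 140; P = 70/143; answer 70/143
Step 2: B1 = 70/143; threaded value p + q = 213; m = -5; remainder = value at the root: -2*(-5)^2 + 7*(-5)^1 = (-50) + (-35) = -85; answer -85
Step 3: B2 = -85; r = 8; total draws C(18,5) = 8568; favorable C(15,5) = 3003; P = 143/408; answer 143/408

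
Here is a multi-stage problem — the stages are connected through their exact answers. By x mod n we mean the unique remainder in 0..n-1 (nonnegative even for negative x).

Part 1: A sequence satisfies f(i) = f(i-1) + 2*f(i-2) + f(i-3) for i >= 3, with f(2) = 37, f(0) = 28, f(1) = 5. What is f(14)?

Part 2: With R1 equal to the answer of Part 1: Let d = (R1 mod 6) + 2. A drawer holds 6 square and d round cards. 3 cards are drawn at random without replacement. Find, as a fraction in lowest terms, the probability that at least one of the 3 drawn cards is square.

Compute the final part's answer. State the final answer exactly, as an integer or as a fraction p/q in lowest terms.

Part 1: f(3) = 1*(37) + 2*(5) + 1*(28) = 75; iterating: f(3)=75, f(4)=154, f(5)=341, f(6)=724, f(7)=1560, f(8)=3349, f(9)=7193, f(10)=15451, f(11)=33186, f(12)=71281, f(13)=153104, f(14)=328852; answer 328852
Part 2: R1 = 328852; d = 6; total draws C(12,3) = 220; complement C(6,3) = 20; favorable 220 - 20 = 200; P = 10/11; answer 10/11

10/11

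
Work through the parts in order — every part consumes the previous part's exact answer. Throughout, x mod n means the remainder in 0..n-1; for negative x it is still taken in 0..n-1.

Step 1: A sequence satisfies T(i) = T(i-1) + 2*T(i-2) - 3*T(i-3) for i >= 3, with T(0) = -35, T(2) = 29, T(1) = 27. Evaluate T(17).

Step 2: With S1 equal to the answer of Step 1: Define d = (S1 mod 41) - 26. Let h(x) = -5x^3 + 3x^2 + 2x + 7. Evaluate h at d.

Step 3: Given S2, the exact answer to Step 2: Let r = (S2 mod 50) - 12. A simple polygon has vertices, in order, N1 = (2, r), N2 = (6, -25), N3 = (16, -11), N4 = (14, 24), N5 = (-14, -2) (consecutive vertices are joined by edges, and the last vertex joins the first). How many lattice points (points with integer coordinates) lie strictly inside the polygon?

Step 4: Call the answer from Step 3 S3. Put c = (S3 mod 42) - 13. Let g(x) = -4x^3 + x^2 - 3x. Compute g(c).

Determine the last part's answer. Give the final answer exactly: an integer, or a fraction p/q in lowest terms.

3024

Step 1: T(3) = 1*(29) + 2*(27) - 3*(-35) = 188; iterating: T(3)=188, T(4)=165, T(5)=454, T(6)=220, T(7)=633, T(8)=-289, T(9)=317, T(10)=-2160, T(11)=-659, T(12)=-5930, T(13)=-768, T(14)=-10651, T(15)=5603, T(16)=-13395, T(17)=29764; answer 29764
Step 2: S1 = 29764; d = 13; -5*(13)^3 + 3*(13)^2 + 2*(13)^1 + 7 = (-10985) + (507) + (26) + (7) = -10445; answer -10445
Step 3: S2 = -10445; r = -7; cross terms: (2*-25 - 6*-7)=-8, (6*-11 - 16*-25)=334, (16*24 - 14*-11)=538, (14*-2 - -14*24)=308, (-14*-7 - 2*-2)=102; twice the area = |1274| = 1274; area = 637; boundary points = 2 + 2 + 1 + 2 + 1 = 8; strictly interior points = area - boundary/2 + 1 = 634; answer 634
Step 4: S3 = 634; c = -9; -4*(-9)^3 + 1*(-9)^2 - 3*(-9)^1 = (2916) + (81) + (27) = 3024; answer 3024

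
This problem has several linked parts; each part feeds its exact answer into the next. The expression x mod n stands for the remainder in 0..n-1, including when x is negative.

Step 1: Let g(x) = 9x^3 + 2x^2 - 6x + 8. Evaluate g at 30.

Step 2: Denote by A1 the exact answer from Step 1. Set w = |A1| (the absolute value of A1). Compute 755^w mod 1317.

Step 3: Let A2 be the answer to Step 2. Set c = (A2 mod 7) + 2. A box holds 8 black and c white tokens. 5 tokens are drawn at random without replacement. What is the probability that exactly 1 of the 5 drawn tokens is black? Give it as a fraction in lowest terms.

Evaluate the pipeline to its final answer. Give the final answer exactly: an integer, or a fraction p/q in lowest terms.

Step 1: 9*(30)^3 + 2*(30)^2 - 6*(30)^1 + 8 = (243000) + (1800) + (-180) + (8) = 244628; answer 244628
Step 2: A1 = 244628; w = 244628; squarings mod 1317: 755^1=755, 755^2=1081, 755^4=382, 755^8=1054, 755^16=685, 755^32=373, 755^64=844, 755^128=1156, 755^256=898, 755^512=400, 755^1024=643, 755^2048=1228, 755^4096=19, 755^8192=361, 755^16384=1255, 755^32768=1210, 755^65536=913, 755^131072=1225; 755^244628 = 755^4 * 755^16 * 755^128 * 755^256 * 755^512 * 755^2048 * 755^4096 * 755^8192 * 755^32768 * 755^65536 * 755^131072 = 13 (mod 1317); answer 13
Step 3: A2 = 13; c = 8; total draws C(16,5) = 4368; favorable C(8,1)*C(8,4) = 560; P = 5/39; answer 5/39

5/39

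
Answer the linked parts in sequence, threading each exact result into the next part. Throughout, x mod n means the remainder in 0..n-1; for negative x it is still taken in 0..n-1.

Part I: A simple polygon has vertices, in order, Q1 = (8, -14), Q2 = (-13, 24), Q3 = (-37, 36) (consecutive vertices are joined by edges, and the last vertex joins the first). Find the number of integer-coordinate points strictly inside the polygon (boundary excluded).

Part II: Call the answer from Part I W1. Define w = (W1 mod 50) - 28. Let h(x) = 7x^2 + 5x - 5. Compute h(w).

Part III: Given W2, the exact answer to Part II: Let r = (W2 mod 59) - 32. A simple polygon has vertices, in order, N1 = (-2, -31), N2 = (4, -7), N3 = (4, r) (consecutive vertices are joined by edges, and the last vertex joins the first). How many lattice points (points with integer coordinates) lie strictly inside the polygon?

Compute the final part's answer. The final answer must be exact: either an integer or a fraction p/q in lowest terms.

Part I: cross terms: (8*24 - -13*-14)=10, (-13*36 - -37*24)=420, (-37*-14 - 8*36)=230; twice the area = |660| = 660; area = 330; boundary points = 1 + 12 + 5 = 18; strictly interior points = area - boundary/2 + 1 = 322; answer 322
Part II: W1 = 322; w = -6; 7*(-6)^2 + 5*(-6)^1 - 5 = (252) + (-30) + (-5) = 217; answer 217
Part III: W2 = 217; r = 8; cross terms: (-2*-7 - 4*-31)=138, (4*8 - 4*-7)=60, (4*-31 - -2*8)=-108; twice the area = |90| = 90; area = 45; boundary points = 6 + 15 + 3 = 24; strictly interior points = area - boundary/2 + 1 = 34; answer 34

34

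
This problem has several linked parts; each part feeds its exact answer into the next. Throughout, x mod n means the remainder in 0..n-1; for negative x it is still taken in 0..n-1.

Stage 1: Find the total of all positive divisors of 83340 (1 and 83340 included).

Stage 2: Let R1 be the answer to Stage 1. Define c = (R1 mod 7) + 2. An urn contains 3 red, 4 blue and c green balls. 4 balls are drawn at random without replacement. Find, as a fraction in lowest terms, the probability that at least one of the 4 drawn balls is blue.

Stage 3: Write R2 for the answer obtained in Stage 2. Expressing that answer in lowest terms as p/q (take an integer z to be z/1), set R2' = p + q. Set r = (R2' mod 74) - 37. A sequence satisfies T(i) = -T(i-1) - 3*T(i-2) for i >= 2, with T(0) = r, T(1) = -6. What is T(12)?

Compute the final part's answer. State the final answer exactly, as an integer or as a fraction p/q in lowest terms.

10068

Stage 1: 83340 = 2^2 * 3^2 * 5 * 463; sigma = (1 + 2 + 4) * (1 + 3 + 9) * (1 + 5) * (1 + 463) = 7 * 13 * 6 * 464 = 253344; answer 253344
Stage 2: R1 = 253344; c = 2; total draws C(9,4) = 126; complement C(5,4) = 5; favorable 126 - 5 = 121; P = 121/126; answer 121/126
Stage 3: R2 = 121/126; threaded value p + q = 247; r = -12; T(2) = -1*(-6) - 3*(-12) = 42; iterating: T(2)=42, T(3)=-24, T(4)=-102, T(5)=174, T(6)=132, T(7)=-654, T(8)=258, T(9)=1704, T(10)=-2478, T(11)=-2634, T(12)=10068; answer 10068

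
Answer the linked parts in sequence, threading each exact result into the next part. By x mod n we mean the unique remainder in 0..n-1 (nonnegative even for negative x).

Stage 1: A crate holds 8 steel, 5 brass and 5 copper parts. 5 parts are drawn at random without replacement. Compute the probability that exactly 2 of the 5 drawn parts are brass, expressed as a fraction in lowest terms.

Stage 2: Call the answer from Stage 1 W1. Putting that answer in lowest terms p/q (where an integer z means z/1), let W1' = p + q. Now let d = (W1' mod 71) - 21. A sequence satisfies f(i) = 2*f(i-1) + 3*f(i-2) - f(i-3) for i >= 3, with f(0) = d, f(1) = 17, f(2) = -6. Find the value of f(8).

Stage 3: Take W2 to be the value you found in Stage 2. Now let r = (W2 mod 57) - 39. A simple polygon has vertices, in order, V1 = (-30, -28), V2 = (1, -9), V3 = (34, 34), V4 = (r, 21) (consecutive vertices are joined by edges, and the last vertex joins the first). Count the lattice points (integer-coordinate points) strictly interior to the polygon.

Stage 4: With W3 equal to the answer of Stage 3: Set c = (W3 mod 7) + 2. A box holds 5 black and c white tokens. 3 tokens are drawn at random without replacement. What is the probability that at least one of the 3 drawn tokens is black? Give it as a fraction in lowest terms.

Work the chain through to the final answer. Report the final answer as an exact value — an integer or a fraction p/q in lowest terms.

Stage 1: total draws C(18,5) = 8568; favorable C(5,2)*C(13,3) = 2860; P = 715/2142; answer 715/2142
Stage 2: W1 = 715/2142; threaded value p + q = 2857; d = -4; f(3) = 2*(-6) + 3*(17) - 1*(-4) = 43; iterating: f(3)=43, f(4)=51, f(5)=237, f(6)=584, f(7)=1828, f(8)=5171; answer 5171
Stage 3: W2 = 5171; r = 2; cross terms: (-30*-9 - 1*-28)=298, (1*34 - 34*-9)=340, (34*21 - 2*34)=646, (2*-28 - -30*21)=574; twice the area = |1858| = 1858; area = 929; boundary points = 1 + 1 + 1 + 1 = 4; strictly interior points = area - boundary/2 + 1 = 928; answer 928
Stage 4: W3 = 928; c = 6; total draws C(11,3) = 165; complement C(6,3) = 20; favorable 165 - 20 = 145; P = 29/33; answer 29/33

29/33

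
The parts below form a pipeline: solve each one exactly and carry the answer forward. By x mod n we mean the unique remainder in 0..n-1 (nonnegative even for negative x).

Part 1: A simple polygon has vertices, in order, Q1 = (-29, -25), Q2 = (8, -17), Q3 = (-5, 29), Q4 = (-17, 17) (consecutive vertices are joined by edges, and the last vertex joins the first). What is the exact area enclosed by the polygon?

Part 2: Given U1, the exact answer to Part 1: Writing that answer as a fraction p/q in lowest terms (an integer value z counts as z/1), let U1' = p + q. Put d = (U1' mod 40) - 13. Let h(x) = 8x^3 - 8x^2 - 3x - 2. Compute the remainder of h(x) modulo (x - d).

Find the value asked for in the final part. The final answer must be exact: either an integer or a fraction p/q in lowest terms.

-6455

Part 1: cross terms: (-29*-17 - 8*-25)=693, (8*29 - -5*-17)=147, (-5*17 - -17*29)=408, (-17*-25 - -29*17)=918; twice the area = |2166| = 2166; area = 1083; answer 1083
Part 2: U1 = 1083; threaded value p + q = 1084; d = -9; remainder = value at the root: 8*(-9)^3 - 8*(-9)^2 - 3*(-9)^1 - 2 = (-5832) + (-648) + (27) + (-2) = -6455; answer -6455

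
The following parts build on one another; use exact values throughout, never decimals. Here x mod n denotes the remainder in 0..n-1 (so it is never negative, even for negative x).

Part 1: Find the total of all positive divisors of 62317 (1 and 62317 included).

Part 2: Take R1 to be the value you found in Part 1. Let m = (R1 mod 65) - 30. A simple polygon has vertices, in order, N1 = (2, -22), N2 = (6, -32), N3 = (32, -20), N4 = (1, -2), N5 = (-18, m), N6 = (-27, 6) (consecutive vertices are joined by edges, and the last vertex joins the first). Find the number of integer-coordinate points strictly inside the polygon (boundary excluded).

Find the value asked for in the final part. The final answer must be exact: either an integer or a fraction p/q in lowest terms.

973

Part 1: 62317 = 101 * 617; sigma = (1 + 101) * (1 + 617) = 102 * 618 = 63036; answer 63036
Part 2: R1 = 63036; m = 21; cross terms: (2*-32 - 6*-22)=68, (6*-20 - 32*-32)=904, (32*-2 - 1*-20)=-44, (1*21 - -18*-2)=-15, (-18*6 - -27*21)=459, (-27*-22 - 2*6)=582; twice the area = |1954| = 1954; area = 977; boundary points = 2 + 2 + 1 + 1 + 3 + 1 = 10; strictly interior points = area - boundary/2 + 1 = 973; answer 973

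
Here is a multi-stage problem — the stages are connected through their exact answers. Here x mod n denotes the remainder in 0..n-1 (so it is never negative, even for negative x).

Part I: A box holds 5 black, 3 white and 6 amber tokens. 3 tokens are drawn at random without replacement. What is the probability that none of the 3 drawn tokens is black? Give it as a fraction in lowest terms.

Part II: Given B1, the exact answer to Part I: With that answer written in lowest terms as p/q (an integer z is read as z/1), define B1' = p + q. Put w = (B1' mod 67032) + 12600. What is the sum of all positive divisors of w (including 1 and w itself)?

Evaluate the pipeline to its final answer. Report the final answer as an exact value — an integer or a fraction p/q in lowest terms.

Part I: total draws C(14,3) = 364; favorable C(9,3) = 84; P = 3/13; answer 3/13
Part II: B1 = 3/13; threaded value p + q = 16; w = 12616; 12616 = 2^3 * 19 * 83; sigma = (1 + 2 + 4 + 8) * (1 + 19) * (1 + 83) = 15 * 20 * 84 = 25200; answer 25200

25200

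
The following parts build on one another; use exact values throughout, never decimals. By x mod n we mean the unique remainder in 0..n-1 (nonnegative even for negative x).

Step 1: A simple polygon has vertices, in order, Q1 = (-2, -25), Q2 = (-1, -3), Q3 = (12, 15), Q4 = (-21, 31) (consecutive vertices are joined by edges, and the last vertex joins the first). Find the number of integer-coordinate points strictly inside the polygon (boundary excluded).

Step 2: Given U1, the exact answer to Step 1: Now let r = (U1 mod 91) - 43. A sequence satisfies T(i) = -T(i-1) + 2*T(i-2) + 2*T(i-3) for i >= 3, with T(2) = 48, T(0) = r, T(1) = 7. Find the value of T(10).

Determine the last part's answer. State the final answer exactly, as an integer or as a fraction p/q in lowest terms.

Step 1: cross terms: (-2*-3 - -1*-25)=-19, (-1*15 - 12*-3)=21, (12*31 - -21*15)=687, (-21*-25 - -2*31)=587; twice the area = |1276| = 1276; area = 638; boundary points = 1 + 1 + 1 + 1 = 4; strictly interior points = area - boundary/2 + 1 = 637; answer 637
Step 2: U1 = 637; r = -43; T(3) = -1*(48) + 2*(7) + 2*(-43) = -120; iterating: T(3)=-120, T(4)=230, T(5)=-374, T(6)=594, T(7)=-882, T(8)=1322, T(9)=-1898, T(10)=2778; answer 2778

2778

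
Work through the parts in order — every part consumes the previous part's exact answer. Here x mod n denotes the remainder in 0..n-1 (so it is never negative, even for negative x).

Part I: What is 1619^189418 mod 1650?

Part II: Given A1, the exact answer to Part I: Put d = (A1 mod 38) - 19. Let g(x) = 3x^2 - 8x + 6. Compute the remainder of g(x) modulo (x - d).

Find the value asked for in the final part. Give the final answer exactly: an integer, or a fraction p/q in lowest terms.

Part I: squarings mod 1650: 1619^1=1619, 1619^2=961, 1619^4=1171, 1619^8=91, 1619^16=31, 1619^32=961, 1619^64=1171, 1619^128=91, 1619^256=31, 1619^512=961, 1619^1024=1171, 1619^2048=91, 1619^4096=31, 1619^8192=961, 1619^16384=1171, 1619^32768=91, 1619^65536=31, 1619^131072=961; 1619^189418 = 1619^2 * 1619^8 * 1619^32 * 1619^64 * 1619^128 * 1619^256 * 1619^512 * 1619^8192 * 1619^16384 * 1619^32768 * 1619^131072 = 91 (mod 1650); answer 91
Part II: A1 = 91; d = -4; remainder = value at the root: 3*(-4)^2 - 8*(-4)^1 + 6 = (48) + (32) + (6) = 86; answer 86

86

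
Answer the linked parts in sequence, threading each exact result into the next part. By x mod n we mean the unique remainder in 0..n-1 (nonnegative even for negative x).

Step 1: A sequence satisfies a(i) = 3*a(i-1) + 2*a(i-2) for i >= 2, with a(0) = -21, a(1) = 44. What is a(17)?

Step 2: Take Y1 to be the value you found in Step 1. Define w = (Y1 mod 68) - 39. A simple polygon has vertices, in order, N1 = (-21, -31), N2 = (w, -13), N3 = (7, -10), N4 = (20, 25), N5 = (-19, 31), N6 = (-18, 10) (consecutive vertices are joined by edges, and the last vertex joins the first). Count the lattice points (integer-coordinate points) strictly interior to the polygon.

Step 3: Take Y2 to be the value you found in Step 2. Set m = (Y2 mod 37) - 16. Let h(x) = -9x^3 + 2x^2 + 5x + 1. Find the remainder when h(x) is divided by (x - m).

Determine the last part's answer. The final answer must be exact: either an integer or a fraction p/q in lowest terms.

Step 1: a(2) = 3*(44) + 2*(-21) = 90; iterating: a(2)=90, a(3)=358, a(4)=1254, a(5)=4478, a(6)=15942, a(7)=56782, a(8)=202230, a(9)=720254, a(10)=2565222, a(11)=9136174, a(12)=32538966, a(13)=115889246, a(14)=412745670, a(15)=1470015502, a(16)=5235537846, a(17)=18646644542; answer 18646644542
Step 2: Y1 = 18646644542; w = 23; cross terms: (-21*-13 - 23*-31)=986, (23*-10 - 7*-13)=-139, (7*25 - 20*-10)=375, (20*31 - -19*25)=1095, (-19*10 - -18*31)=368, (-18*-31 - -21*10)=768; twice the area = |3453| = 3453; area = 3453/2; boundary points = 2 + 1 + 1 + 3 + 1 + 1 = 9; strictly interior points = area - boundary/2 + 1 = 1723; answer 1723
Step 3: Y2 = 1723; m = 5; remainder = value at the root: -9*(5)^3 + 2*(5)^2 + 5*(5)^1 + 1 = (-1125) + (50) + (25) + (1) = -1049; answer -1049

-1049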